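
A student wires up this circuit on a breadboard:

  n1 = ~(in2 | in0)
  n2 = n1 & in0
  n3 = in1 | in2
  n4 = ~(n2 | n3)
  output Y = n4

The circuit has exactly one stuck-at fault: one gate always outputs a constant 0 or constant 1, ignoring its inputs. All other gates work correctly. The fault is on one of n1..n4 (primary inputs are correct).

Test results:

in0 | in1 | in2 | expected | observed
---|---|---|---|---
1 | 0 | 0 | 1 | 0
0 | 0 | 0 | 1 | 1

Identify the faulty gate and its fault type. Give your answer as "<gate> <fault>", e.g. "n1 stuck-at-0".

Fault-free values for test 1 (in0=1, in1=0, in2=0): n1=0, n2=0, n3=0, n4=1, giving Y=1. Observed 0.
Test 1: faults giving observed 0 are {n1 stuck-at-1, n2 stuck-at-1, n3 stuck-at-1, n4 stuck-at-0}.
Test 2 (in0=0, in1=0, in2=0): fault-free n1=1, n2=0, n3=0, n4=1 → 1; observed 1. Eliminates n2 stuck-at-1, n3 stuck-at-1, n4 stuck-at-0.
Only n1 stuck-at-1 is consistent with every test.

n1 stuck-at-1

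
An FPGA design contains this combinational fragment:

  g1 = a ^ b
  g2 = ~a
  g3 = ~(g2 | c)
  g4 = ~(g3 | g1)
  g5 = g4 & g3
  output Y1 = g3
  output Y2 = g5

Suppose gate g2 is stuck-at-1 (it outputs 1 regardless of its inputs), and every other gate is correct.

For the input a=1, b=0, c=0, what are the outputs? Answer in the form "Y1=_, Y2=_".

Y1=0, Y2=0

Propagate with g2 forced: g1=1, g2=1 [stuck-at-1], g3=0, g4=0, g5=0.
So the outputs are Y1=0, Y2=0. (Without the fault they would be Y1=1, Y2=0.)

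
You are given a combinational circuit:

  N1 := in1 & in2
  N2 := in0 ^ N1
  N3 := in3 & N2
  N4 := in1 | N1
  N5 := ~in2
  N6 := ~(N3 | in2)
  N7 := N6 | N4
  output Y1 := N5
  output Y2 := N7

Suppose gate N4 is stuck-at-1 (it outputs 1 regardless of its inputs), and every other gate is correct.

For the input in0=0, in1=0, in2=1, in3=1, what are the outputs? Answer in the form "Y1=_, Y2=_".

Propagate with N4 forced: N1=0, N2=0, N3=0, N4=1 [stuck-at-1], N5=0, N6=0, N7=1.
So the outputs are Y1=0, Y2=1. (Without the fault they would be Y1=0, Y2=0.)

Y1=0, Y2=1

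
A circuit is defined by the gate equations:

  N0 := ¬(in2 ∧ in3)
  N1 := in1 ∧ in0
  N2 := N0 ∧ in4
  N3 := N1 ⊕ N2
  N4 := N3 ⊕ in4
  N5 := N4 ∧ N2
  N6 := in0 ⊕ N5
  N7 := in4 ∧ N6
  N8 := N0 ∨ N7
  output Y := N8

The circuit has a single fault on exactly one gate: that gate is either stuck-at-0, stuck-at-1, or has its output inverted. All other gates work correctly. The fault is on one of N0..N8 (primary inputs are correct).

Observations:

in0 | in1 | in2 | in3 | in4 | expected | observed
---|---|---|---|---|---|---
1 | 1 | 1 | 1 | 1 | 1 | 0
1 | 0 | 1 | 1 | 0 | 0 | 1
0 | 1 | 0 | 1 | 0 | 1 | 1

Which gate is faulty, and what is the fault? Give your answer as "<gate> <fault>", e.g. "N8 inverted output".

Fault-free values for test 1 (in0=1, in1=1, in2=1, in3=1, in4=1): N0=0, N1=1, N2=0, N3=1, N4=0, N5=0, N6=1, N7=1, N8=1, giving Y=1. Observed 0.
Test 1: faults giving observed 0 are {N2 stuck-at-1, N2 inverted output, N5 stuck-at-1, N5 inverted output, N6 stuck-at-0, N6 inverted output, N7 stuck-at-0, N7 inverted output, N8 stuck-at-0, N8 inverted output}.
Test 2 (in0=1, in1=0, in2=1, in3=1, in4=0): fault-free N0=0, N1=0, N2=0, N3=0, N4=0, N5=0, N6=1, N7=0, N8=0 → 0; observed 1. Eliminates N2 stuck-at-1, N2 inverted output, N5 stuck-at-1, N5 inverted output, N6 stuck-at-0, N6 inverted output, N7 stuck-at-0, N8 stuck-at-0.
Test 3 (in0=0, in1=1, in2=0, in3=1, in4=0): fault-free N0=1, N1=0, N2=0, N3=0, N4=0, N5=0, N6=0, N7=0, N8=1 → 1; observed 1. Eliminates N8 inverted output.
Only N7 inverted output is consistent with every test.

N7 inverted output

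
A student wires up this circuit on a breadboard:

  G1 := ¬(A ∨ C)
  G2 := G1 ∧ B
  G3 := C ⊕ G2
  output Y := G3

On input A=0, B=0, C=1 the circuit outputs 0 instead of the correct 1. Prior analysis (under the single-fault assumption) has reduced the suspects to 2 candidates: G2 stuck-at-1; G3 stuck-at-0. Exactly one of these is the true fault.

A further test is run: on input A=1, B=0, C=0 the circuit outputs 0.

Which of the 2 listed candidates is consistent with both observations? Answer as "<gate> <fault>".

Evaluate each candidate on input A=1, B=0, C=0:
  G2 stuck-at-1: G1=0, G2=1 [stuck-at-1], G3=1 → 1 — eliminated
  G3 stuck-at-0: G1=0, G2=0, G3=0 [stuck-at-0] → 0 — matches
Only G3 stuck-at-0 reproduces the observed 0.

G3 stuck-at-0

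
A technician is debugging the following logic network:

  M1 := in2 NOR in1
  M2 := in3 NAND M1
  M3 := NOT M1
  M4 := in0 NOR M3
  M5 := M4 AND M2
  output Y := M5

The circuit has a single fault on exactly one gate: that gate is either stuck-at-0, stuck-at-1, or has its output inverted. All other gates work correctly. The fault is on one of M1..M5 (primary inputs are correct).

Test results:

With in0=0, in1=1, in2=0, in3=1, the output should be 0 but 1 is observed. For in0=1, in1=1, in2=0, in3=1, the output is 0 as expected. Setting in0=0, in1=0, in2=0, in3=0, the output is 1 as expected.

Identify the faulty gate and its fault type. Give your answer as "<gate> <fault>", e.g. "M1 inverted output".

M3 stuck-at-0

Fault-free values for test 1 (in0=0, in1=1, in2=0, in3=1): M1=0, M2=1, M3=1, M4=0, M5=0, giving Y=0. Observed 1.
Test 1: faults giving observed 1 are {M3 stuck-at-0, M3 inverted output, M4 stuck-at-1, M4 inverted output, M5 stuck-at-1, M5 inverted output}.
Test 2 (in0=1, in1=1, in2=0, in3=1): fault-free M1=0, M2=1, M3=1, M4=0, M5=0 → 0; observed 0. Eliminates M4 stuck-at-1, M4 inverted output, M5 stuck-at-1, M5 inverted output.
Test 3 (in0=0, in1=0, in2=0, in3=0): fault-free M1=1, M2=1, M3=0, M4=1, M5=1 → 1; observed 1. Eliminates M3 inverted output.
Only M3 stuck-at-0 is consistent with every test.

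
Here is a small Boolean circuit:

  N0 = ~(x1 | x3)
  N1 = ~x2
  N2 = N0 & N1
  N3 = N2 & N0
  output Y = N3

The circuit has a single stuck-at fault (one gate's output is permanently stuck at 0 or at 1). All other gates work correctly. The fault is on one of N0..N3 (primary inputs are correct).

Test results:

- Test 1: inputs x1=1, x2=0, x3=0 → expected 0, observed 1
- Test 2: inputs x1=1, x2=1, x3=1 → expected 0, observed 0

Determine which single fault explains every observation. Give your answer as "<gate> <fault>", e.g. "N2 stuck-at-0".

N0 stuck-at-1

Fault-free values for test 1 (x1=1, x2=0, x3=0): N0=0, N1=1, N2=0, N3=0, giving Y=0. Observed 1.
Test 1: faults giving observed 1 are {N0 stuck-at-1, N3 stuck-at-1}.
Test 2 (x1=1, x2=1, x3=1): fault-free N0=0, N1=0, N2=0, N3=0 → 0; observed 0. Eliminates N3 stuck-at-1.
Only N0 stuck-at-1 is consistent with every test.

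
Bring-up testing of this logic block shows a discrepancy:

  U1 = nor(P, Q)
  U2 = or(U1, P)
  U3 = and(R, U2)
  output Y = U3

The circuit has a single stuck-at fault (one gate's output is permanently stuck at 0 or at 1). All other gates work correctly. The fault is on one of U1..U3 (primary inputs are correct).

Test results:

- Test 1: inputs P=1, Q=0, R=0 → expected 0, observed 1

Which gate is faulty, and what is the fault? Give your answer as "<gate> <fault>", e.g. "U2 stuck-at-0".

U3 stuck-at-1

Fault-free values for test 1 (P=1, Q=0, R=0): U1=0, U2=1, U3=0, giving Y=0. Observed 1.
Test 1: faults giving observed 1 are {U3 stuck-at-1}.
Only U3 stuck-at-1 is consistent with every test.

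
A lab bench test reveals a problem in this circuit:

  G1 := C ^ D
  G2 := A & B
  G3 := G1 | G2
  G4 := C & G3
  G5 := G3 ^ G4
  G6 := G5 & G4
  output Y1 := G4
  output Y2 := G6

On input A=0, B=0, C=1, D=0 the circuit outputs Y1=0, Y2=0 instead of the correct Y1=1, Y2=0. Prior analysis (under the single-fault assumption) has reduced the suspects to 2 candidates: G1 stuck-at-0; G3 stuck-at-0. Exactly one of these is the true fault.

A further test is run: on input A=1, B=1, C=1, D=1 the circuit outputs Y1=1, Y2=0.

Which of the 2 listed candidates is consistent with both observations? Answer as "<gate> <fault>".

Evaluate each candidate on input A=1, B=1, C=1, D=1:
  G1 stuck-at-0: G1=0 [stuck-at-0], G2=1, G3=1, G4=1, G5=0, G6=0 → Y1=1, Y2=0 — matches
  G3 stuck-at-0: G1=0, G2=1, G3=0 [stuck-at-0], G4=0, G5=0, G6=0 → Y1=0, Y2=0 — eliminated
Only G1 stuck-at-0 reproduces the observed Y1=1, Y2=0.

G1 stuck-at-0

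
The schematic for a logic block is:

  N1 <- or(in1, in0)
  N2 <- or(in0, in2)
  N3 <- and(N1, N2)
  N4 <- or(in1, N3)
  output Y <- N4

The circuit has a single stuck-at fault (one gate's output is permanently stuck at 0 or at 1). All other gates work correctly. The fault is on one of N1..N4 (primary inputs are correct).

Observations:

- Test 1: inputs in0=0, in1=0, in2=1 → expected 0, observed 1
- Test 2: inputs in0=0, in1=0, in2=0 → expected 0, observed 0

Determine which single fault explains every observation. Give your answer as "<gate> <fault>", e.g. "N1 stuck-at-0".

N1 stuck-at-1

Fault-free values for test 1 (in0=0, in1=0, in2=1): N1=0, N2=1, N3=0, N4=0, giving Y=0. Observed 1.
Test 1: faults giving observed 1 are {N1 stuck-at-1, N3 stuck-at-1, N4 stuck-at-1}.
Test 2 (in0=0, in1=0, in2=0): fault-free N1=0, N2=0, N3=0, N4=0 → 0; observed 0. Eliminates N3 stuck-at-1, N4 stuck-at-1.
Only N1 stuck-at-1 is consistent with every test.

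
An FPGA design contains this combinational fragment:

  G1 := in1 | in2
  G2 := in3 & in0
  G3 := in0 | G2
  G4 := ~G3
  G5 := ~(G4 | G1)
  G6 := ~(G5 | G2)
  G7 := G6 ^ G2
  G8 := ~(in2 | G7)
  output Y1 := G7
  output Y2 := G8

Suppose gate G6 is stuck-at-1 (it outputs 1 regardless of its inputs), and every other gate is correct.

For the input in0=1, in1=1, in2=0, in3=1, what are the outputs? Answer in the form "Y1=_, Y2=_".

Propagate with G6 forced: G1=1, G2=1, G3=1, G4=0, G5=0, G6=1 [stuck-at-1], G7=0, G8=1.
So the outputs are Y1=0, Y2=1. (Without the fault they would be Y1=1, Y2=0.)

Y1=0, Y2=1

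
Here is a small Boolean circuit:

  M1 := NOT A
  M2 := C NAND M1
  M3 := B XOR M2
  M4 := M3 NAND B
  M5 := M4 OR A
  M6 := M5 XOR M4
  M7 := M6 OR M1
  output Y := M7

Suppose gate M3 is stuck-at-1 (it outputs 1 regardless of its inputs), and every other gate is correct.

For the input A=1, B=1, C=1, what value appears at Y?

1

Propagate with M3 forced: M1=0, M2=1, M3=1 [stuck-at-1], M4=0, M5=1, M6=1, M7=1.
So Y = 1. (Without the fault it would be 0.)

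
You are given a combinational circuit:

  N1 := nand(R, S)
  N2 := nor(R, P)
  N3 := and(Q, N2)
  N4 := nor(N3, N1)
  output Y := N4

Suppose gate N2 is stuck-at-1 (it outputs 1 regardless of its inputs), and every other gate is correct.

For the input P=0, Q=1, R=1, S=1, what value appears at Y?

0

Propagate with N2 forced: N1=0, N2=1 [stuck-at-1], N3=1, N4=0.
So Y = 0. (Without the fault it would be 1.)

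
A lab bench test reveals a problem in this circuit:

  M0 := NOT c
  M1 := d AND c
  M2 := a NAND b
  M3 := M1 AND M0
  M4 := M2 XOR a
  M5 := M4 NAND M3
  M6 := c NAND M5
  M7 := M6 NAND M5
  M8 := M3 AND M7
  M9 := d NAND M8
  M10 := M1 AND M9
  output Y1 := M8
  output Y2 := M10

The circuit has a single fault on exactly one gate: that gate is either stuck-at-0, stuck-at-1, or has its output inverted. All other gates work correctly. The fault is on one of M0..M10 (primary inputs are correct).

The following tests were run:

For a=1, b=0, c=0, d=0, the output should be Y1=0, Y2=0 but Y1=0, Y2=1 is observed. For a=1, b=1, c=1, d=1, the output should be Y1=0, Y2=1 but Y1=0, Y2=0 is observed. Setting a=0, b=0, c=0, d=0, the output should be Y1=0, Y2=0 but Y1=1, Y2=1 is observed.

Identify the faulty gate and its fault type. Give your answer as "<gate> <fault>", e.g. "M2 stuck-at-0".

M1 inverted output

Fault-free values for test 1 (a=1, b=0, c=0, d=0): M0=1, M1=0, M2=1, M3=0, M4=0, M5=1, M6=1, M7=0, M8=0, M9=1, M10=0, giving Y1=0, Y2=0. Observed Y1=0, Y2=1.
Test 1: faults giving observed Y1=0, Y2=1 are {M1 stuck-at-1, M1 inverted output, M10 stuck-at-1, M10 inverted output}.
Test 2 (a=1, b=1, c=1, d=1): fault-free M0=0, M1=1, M2=0, M3=0, M4=1, M5=1, M6=0, M7=1, M8=0, M9=1, M10=1 → Y1=0, Y2=1; observed Y1=0, Y2=0. Eliminates M1 stuck-at-1, M10 stuck-at-1.
Test 3 (a=0, b=0, c=0, d=0): fault-free M0=1, M1=0, M2=1, M3=0, M4=1, M5=1, M6=1, M7=0, M8=0, M9=1, M10=0 → Y1=0, Y2=0; observed Y1=1, Y2=1. Eliminates M10 inverted output.
Only M1 inverted output is consistent with every test.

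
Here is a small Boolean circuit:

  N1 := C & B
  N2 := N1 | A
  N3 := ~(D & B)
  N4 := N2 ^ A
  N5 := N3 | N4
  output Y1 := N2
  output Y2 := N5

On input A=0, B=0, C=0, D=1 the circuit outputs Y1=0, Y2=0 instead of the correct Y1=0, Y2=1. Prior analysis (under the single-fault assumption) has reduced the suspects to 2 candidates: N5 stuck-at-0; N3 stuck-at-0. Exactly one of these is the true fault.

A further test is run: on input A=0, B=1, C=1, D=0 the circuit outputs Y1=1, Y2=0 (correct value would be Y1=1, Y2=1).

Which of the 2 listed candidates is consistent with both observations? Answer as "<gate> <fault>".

N5 stuck-at-0

Evaluate each candidate on input A=0, B=1, C=1, D=0:
  N5 stuck-at-0: N1=1, N2=1, N3=1, N4=1, N5=0 [stuck-at-0] → Y1=1, Y2=0 — matches
  N3 stuck-at-0: N1=1, N2=1, N3=0 [stuck-at-0], N4=1, N5=1 → Y1=1, Y2=1 — eliminated
Only N5 stuck-at-0 reproduces the observed Y1=1, Y2=0.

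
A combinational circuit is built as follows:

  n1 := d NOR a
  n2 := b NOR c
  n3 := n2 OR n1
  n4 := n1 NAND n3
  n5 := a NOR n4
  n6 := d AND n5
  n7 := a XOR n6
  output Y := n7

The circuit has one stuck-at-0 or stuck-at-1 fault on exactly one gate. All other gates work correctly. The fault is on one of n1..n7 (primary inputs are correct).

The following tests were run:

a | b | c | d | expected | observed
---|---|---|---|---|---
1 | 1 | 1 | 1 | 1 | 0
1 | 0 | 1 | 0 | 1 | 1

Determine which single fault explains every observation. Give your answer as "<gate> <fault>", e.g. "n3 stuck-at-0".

Fault-free values for test 1 (a=1, b=1, c=1, d=1): n1=0, n2=0, n3=0, n4=1, n5=0, n6=0, n7=1, giving Y=1. Observed 0.
Test 1: faults giving observed 0 are {n5 stuck-at-1, n6 stuck-at-1, n7 stuck-at-0}.
Test 2 (a=1, b=0, c=1, d=0): fault-free n1=0, n2=0, n3=0, n4=1, n5=0, n6=0, n7=1 → 1; observed 1. Eliminates n6 stuck-at-1, n7 stuck-at-0.
Only n5 stuck-at-1 is consistent with every test.

n5 stuck-at-1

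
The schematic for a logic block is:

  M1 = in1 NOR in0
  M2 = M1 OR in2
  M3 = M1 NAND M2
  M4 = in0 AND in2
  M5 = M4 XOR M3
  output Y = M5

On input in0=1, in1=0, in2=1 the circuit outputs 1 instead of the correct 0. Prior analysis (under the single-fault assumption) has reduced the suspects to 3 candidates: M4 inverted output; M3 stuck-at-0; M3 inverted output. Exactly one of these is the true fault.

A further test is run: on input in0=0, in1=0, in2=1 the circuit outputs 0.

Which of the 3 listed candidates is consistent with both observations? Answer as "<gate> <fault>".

Evaluate each candidate on input in0=0, in1=0, in2=1:
  M4 inverted output: M1=1, M2=1, M3=0, M4=1 [inverted output], M5=1 → 1 — eliminated
  M3 stuck-at-0: M1=1, M2=1, M3=0 [stuck-at-0], M4=0, M5=0 → 0 — matches
  M3 inverted output: M1=1, M2=1, M3=1 [inverted output], M4=0, M5=1 → 1 — eliminated
Only M3 stuck-at-0 reproduces the observed 0.

M3 stuck-at-0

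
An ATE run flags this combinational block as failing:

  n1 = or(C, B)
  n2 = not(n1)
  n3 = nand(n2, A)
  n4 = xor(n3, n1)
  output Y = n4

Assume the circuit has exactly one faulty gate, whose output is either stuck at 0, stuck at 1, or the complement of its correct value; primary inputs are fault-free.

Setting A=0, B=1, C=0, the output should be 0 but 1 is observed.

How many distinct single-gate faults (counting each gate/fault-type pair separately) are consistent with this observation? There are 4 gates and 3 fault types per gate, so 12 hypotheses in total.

6

Fault-free: n1=1, n2=0, n3=1, n4=0 → 0. Observed 1.
  n1 stuck-at-0: output 1 ✓
  n1 stuck-at-1: output 0 ✗
  n1 inverted output: output 1 ✓
  n2 stuck-at-0: output 0 ✗
  n2 stuck-at-1: output 0 ✗
  n2 inverted output: output 0 ✗
  n3 stuck-at-0: output 1 ✓
  n3 stuck-at-1: output 0 ✗
  n3 inverted output: output 1 ✓
  n4 stuck-at-0: output 0 ✗
  n4 stuck-at-1: output 1 ✓
  n4 inverted output: output 1 ✓
Consistent faults: {n1 stuck-at-0, n1 inverted output, n3 stuck-at-0, n3 inverted output, n4 stuck-at-1, n4 inverted output} — 6 in all.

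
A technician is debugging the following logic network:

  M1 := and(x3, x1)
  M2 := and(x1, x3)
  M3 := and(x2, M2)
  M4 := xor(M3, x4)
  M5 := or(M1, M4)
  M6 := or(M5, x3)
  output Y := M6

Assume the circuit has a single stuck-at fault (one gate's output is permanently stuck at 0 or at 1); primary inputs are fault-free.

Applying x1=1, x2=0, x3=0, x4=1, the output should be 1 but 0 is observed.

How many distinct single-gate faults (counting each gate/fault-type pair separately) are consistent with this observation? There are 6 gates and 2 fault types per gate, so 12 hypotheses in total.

Fault-free: M1=0, M2=0, M3=0, M4=1, M5=1, M6=1 → 1. Observed 0.
  M1 stuck-at-0: output 1 ✗
  M1 stuck-at-1: output 1 ✗
  M2 stuck-at-0: output 1 ✗
  M2 stuck-at-1: output 1 ✗
  M3 stuck-at-0: output 1 ✗
  M3 stuck-at-1: output 0 ✓
  M4 stuck-at-0: output 0 ✓
  M4 stuck-at-1: output 1 ✗
  M5 stuck-at-0: output 0 ✓
  M5 stuck-at-1: output 1 ✗
  M6 stuck-at-0: output 0 ✓
  M6 stuck-at-1: output 1 ✗
Consistent faults: {M3 stuck-at-1, M4 stuck-at-0, M5 stuck-at-0, M6 stuck-at-0} — 4 in all.

4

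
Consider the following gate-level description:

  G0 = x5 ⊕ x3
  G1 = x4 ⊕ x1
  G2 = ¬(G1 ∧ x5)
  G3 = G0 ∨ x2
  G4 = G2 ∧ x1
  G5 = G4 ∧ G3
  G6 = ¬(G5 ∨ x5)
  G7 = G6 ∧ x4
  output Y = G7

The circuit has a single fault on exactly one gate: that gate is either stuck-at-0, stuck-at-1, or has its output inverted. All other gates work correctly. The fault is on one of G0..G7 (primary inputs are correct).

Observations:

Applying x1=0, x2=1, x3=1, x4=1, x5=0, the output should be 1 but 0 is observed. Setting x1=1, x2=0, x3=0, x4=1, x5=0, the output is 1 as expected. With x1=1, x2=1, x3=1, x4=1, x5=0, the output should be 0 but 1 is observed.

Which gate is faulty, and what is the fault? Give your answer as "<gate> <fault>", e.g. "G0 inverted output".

Fault-free values for test 1 (x1=0, x2=1, x3=1, x4=1, x5=0): G0=1, G1=1, G2=1, G3=1, G4=0, G5=0, G6=1, G7=1, giving Y=1. Observed 0.
Test 1: faults giving observed 0 are {G4 stuck-at-1, G4 inverted output, G5 stuck-at-1, G5 inverted output, G6 stuck-at-0, G6 inverted output, G7 stuck-at-0, G7 inverted output}.
Test 2 (x1=1, x2=0, x3=0, x4=1, x5=0): fault-free G0=0, G1=0, G2=1, G3=0, G4=1, G5=0, G6=1, G7=1 → 1; observed 1. Eliminates G5 stuck-at-1, G5 inverted output, G6 stuck-at-0, G6 inverted output, G7 stuck-at-0, G7 inverted output.
Test 3 (x1=1, x2=1, x3=1, x4=1, x5=0): fault-free G0=1, G1=0, G2=1, G3=1, G4=1, G5=1, G6=0, G7=0 → 0; observed 1. Eliminates G4 stuck-at-1.
Only G4 inverted output is consistent with every test.

G4 inverted output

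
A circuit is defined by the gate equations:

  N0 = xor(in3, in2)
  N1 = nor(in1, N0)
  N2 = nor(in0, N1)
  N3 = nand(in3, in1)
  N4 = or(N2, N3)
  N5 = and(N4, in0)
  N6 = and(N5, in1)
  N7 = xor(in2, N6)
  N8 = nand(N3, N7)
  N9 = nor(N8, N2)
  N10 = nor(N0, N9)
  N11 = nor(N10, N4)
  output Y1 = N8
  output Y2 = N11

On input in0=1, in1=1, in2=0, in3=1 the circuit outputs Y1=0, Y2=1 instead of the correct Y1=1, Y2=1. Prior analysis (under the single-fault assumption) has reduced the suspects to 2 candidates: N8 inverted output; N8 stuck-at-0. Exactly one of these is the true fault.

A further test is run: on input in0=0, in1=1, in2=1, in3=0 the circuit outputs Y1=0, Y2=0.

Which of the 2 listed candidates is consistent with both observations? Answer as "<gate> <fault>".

Evaluate each candidate on input in0=0, in1=1, in2=1, in3=0:
  N8 inverted output: N0=1, N1=0, N2=1, N3=1, N4=1, N5=0, N6=0, N7=1, N8=1 [inverted output], N9=0, N10=0, N11=0 → Y1=1, Y2=0 — eliminated
  N8 stuck-at-0: N0=1, N1=0, N2=1, N3=1, N4=1, N5=0, N6=0, N7=1, N8=0 [stuck-at-0], N9=0, N10=0, N11=0 → Y1=0, Y2=0 — matches
Only N8 stuck-at-0 reproduces the observed Y1=0, Y2=0.

N8 stuck-at-0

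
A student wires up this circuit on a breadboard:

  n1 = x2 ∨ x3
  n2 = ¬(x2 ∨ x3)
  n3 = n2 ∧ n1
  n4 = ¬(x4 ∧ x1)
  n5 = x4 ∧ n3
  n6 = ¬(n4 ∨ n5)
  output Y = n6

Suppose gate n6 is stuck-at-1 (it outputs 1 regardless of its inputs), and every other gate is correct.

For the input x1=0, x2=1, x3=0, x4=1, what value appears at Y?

Propagate with n6 forced: n1=1, n2=0, n3=0, n4=1, n5=0, n6=1 [stuck-at-1].
So Y = 1. (Without the fault it would be 0.)

1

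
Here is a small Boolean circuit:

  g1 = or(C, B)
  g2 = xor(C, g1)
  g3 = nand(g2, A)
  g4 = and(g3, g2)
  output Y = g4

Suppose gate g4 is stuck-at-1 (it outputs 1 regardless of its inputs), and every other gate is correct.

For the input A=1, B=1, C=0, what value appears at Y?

1

Propagate with g4 forced: g1=1, g2=1, g3=0, g4=1 [stuck-at-1].
So Y = 1. (Without the fault it would be 0.)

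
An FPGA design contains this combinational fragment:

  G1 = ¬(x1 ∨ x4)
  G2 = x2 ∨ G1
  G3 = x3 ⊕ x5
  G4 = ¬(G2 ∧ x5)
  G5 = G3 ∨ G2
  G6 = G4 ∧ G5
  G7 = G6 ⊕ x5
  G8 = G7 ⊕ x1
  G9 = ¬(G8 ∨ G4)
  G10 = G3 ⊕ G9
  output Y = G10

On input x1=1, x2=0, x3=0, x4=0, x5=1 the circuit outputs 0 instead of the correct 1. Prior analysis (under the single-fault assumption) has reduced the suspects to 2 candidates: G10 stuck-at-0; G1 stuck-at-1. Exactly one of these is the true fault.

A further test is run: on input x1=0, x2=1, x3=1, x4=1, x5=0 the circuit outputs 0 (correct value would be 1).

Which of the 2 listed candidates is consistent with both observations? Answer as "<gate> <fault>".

G10 stuck-at-0

Evaluate each candidate on input x1=0, x2=1, x3=1, x4=1, x5=0:
  G10 stuck-at-0: G1=0, G2=1, G3=1, G4=1, G5=1, G6=1, G7=1, G8=1, G9=0, G10=0 [stuck-at-0] → 0 — matches
  G1 stuck-at-1: G1=1 [stuck-at-1], G2=1, G3=1, G4=1, G5=1, G6=1, G7=1, G8=1, G9=0, G10=1 → 1 — eliminated
Only G10 stuck-at-0 reproduces the observed 0.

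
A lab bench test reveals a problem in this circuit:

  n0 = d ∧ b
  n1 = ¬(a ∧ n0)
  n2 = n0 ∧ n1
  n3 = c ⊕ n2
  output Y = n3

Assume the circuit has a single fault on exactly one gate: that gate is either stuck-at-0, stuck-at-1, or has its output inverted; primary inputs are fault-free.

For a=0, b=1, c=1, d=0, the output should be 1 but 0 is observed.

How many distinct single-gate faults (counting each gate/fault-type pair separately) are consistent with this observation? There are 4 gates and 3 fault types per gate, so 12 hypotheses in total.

Fault-free: n0=0, n1=1, n2=0, n3=1 → 1. Observed 0.
  n0 stuck-at-0: output 1 ✗
  n0 stuck-at-1: output 0 ✓
  n0 inverted output: output 0 ✓
  n1 stuck-at-0: output 1 ✗
  n1 stuck-at-1: output 1 ✗
  n1 inverted output: output 1 ✗
  n2 stuck-at-0: output 1 ✗
  n2 stuck-at-1: output 0 ✓
  n2 inverted output: output 0 ✓
  n3 stuck-at-0: output 0 ✓
  n3 stuck-at-1: output 1 ✗
  n3 inverted output: output 0 ✓
Consistent faults: {n0 stuck-at-1, n0 inverted output, n2 stuck-at-1, n2 inverted output, n3 stuck-at-0, n3 inverted output} — 6 in all.

6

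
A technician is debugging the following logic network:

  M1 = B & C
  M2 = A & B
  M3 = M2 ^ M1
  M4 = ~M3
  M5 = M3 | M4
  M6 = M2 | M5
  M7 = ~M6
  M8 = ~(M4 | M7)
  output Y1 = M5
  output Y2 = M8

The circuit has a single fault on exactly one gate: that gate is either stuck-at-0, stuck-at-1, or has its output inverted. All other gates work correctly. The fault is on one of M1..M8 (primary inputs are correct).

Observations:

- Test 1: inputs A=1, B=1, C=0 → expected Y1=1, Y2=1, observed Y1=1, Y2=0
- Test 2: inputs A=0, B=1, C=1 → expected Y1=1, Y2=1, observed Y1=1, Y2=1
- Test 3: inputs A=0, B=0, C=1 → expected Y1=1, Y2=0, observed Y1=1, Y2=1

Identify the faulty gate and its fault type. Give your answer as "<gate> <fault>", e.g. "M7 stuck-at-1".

Fault-free values for test 1 (A=1, B=1, C=0): M1=0, M2=1, M3=1, M4=0, M5=1, M6=1, M7=0, M8=1, giving Y1=1, Y2=1. Observed Y1=1, Y2=0.
Test 1: faults giving observed Y1=1, Y2=0 are {M1 stuck-at-1, M1 inverted output, M2 stuck-at-0, M2 inverted output, M3 stuck-at-0, M3 inverted output, M4 stuck-at-1, M4 inverted output, M6 stuck-at-0, M6 inverted output, M7 stuck-at-1, M7 inverted output, M8 stuck-at-0, M8 inverted output}.
Test 2 (A=0, B=1, C=1): fault-free M1=1, M2=0, M3=1, M4=0, M5=1, M6=1, M7=0, M8=1 → Y1=1, Y2=1; observed Y1=1, Y2=1. Eliminates M1 inverted output, M2 inverted output, M3 stuck-at-0, M3 inverted output, M4 stuck-at-1, M4 inverted output, M6 stuck-at-0, M6 inverted output, M7 stuck-at-1, M7 inverted output, M8 stuck-at-0, M8 inverted output.
Test 3 (A=0, B=0, C=1): fault-free M1=0, M2=0, M3=0, M4=1, M5=1, M6=1, M7=0, M8=0 → Y1=1, Y2=0; observed Y1=1, Y2=1. Eliminates M2 stuck-at-0.
Only M1 stuck-at-1 is consistent with every test.

M1 stuck-at-1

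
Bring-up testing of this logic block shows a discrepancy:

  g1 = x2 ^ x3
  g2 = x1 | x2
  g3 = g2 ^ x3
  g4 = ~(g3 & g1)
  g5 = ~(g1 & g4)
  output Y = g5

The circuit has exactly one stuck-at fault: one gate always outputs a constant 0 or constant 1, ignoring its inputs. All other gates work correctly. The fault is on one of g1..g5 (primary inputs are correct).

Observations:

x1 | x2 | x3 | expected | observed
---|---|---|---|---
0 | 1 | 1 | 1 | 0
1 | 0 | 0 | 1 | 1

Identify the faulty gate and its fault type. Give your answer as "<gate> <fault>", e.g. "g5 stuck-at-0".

g1 stuck-at-1

Fault-free values for test 1 (x1=0, x2=1, x3=1): g1=0, g2=1, g3=0, g4=1, g5=1, giving Y=1. Observed 0.
Test 1: faults giving observed 0 are {g1 stuck-at-1, g5 stuck-at-0}.
Test 2 (x1=1, x2=0, x3=0): fault-free g1=0, g2=1, g3=1, g4=1, g5=1 → 1; observed 1. Eliminates g5 stuck-at-0.
Only g1 stuck-at-1 is consistent with every test.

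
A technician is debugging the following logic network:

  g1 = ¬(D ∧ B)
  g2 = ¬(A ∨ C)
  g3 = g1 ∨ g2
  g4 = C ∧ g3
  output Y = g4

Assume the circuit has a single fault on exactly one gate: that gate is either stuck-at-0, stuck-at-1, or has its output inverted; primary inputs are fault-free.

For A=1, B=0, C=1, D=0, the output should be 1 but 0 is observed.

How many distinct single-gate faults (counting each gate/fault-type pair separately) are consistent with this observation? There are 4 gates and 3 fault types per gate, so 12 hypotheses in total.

Fault-free: g1=1, g2=0, g3=1, g4=1 → 1. Observed 0.
  g1 stuck-at-0: output 0 ✓
  g1 stuck-at-1: output 1 ✗
  g1 inverted output: output 0 ✓
  g2 stuck-at-0: output 1 ✗
  g2 stuck-at-1: output 1 ✗
  g2 inverted output: output 1 ✗
  g3 stuck-at-0: output 0 ✓
  g3 stuck-at-1: output 1 ✗
  g3 inverted output: output 0 ✓
  g4 stuck-at-0: output 0 ✓
  g4 stuck-at-1: output 1 ✗
  g4 inverted output: output 0 ✓
Consistent faults: {g1 stuck-at-0, g1 inverted output, g3 stuck-at-0, g3 inverted output, g4 stuck-at-0, g4 inverted output} — 6 in all.

6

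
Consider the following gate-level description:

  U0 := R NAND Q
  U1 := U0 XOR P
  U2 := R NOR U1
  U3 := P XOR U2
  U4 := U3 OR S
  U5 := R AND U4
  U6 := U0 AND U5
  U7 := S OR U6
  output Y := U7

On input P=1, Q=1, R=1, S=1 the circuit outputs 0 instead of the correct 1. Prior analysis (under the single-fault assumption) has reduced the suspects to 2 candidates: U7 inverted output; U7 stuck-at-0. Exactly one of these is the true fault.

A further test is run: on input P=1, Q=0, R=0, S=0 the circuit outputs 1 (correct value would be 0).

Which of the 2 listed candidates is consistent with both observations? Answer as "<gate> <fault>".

U7 inverted output

Evaluate each candidate on input P=1, Q=0, R=0, S=0:
  U7 inverted output: U0=1, U1=0, U2=1, U3=0, U4=0, U5=0, U6=0, U7=1 [inverted output] → 1 — matches
  U7 stuck-at-0: U0=1, U1=0, U2=1, U3=0, U4=0, U5=0, U6=0, U7=0 [stuck-at-0] → 0 — eliminated
Only U7 inverted output reproduces the observed 1.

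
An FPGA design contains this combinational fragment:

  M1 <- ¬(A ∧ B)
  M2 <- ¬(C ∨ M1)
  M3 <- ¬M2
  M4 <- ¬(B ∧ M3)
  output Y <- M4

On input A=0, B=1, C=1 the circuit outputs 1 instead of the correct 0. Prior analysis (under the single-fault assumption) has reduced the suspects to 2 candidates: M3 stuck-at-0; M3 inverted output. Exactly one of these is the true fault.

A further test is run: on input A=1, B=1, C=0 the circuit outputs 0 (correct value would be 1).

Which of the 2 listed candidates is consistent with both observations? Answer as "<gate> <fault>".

M3 inverted output

Evaluate each candidate on input A=1, B=1, C=0:
  M3 stuck-at-0: M1=0, M2=1, M3=0 [stuck-at-0], M4=1 → 1 — eliminated
  M3 inverted output: M1=0, M2=1, M3=1 [inverted output], M4=0 → 0 — matches
Only M3 inverted output reproduces the observed 0.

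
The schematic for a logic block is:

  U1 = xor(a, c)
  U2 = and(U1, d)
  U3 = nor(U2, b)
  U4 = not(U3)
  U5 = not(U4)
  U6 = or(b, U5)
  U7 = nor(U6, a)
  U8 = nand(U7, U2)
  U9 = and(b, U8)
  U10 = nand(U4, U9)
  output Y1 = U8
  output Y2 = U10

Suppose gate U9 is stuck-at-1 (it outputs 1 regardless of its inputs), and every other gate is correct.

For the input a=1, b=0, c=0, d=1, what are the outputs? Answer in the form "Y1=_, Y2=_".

Y1=1, Y2=0

Propagate with U9 forced: U1=1, U2=1, U3=0, U4=1, U5=0, U6=0, U7=0, U8=1, U9=1 [stuck-at-1], U10=0.
So the outputs are Y1=1, Y2=0. (Without the fault they would be Y1=1, Y2=1.)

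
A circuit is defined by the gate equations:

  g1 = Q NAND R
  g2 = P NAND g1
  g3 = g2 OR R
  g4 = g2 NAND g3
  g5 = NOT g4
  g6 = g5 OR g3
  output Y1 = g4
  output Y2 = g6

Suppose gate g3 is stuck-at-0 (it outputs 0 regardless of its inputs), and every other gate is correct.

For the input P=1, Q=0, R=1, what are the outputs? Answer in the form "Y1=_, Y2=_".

Y1=1, Y2=0

Propagate with g3 forced: g1=1, g2=0, g3=0 [stuck-at-0], g4=1, g5=0, g6=0.
So the outputs are Y1=1, Y2=0. (Without the fault they would be Y1=1, Y2=1.)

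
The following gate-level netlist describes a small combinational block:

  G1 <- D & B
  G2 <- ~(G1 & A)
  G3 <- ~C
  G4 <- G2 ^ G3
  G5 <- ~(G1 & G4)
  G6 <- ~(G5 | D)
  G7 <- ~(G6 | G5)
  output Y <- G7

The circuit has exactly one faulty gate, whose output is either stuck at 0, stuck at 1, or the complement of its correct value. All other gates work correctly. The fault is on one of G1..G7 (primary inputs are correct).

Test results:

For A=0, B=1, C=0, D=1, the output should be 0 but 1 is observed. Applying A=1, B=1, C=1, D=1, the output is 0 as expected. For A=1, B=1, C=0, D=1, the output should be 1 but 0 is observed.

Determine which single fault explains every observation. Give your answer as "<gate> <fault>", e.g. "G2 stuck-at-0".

G3 stuck-at-0

Fault-free values for test 1 (A=0, B=1, C=0, D=1): G1=1, G2=1, G3=1, G4=0, G5=1, G6=0, G7=0, giving Y=0. Observed 1.
Test 1: faults giving observed 1 are {G2 stuck-at-0, G2 inverted output, G3 stuck-at-0, G3 inverted output, G4 stuck-at-1, G4 inverted output, G5 stuck-at-0, G5 inverted output, G7 stuck-at-1, G7 inverted output}.
Test 2 (A=1, B=1, C=1, D=1): fault-free G1=1, G2=0, G3=0, G4=0, G5=1, G6=0, G7=0 → 0; observed 0. Eliminates G2 inverted output, G3 inverted output, G4 stuck-at-1, G4 inverted output, G5 stuck-at-0, G5 inverted output, G7 stuck-at-1, G7 inverted output.
Test 3 (A=1, B=1, C=0, D=1): fault-free G1=1, G2=0, G3=1, G4=1, G5=0, G6=0, G7=1 → 1; observed 0. Eliminates G2 stuck-at-0.
Only G3 stuck-at-0 is consistent with every test.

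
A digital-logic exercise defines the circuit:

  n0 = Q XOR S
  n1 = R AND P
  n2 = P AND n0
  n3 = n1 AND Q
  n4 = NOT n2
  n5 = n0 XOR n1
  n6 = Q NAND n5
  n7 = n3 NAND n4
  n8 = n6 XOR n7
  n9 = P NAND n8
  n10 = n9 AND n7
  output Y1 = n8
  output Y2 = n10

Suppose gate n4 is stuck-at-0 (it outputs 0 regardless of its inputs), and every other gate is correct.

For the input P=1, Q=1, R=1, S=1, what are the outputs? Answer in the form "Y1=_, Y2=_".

Y1=1, Y2=0

Propagate with n4 forced: n0=0, n1=1, n2=0, n3=1, n4=0 [stuck-at-0], n5=1, n6=0, n7=1, n8=1, n9=0, n10=0.
So the outputs are Y1=1, Y2=0. (Without the fault they would be Y1=0, Y2=0.)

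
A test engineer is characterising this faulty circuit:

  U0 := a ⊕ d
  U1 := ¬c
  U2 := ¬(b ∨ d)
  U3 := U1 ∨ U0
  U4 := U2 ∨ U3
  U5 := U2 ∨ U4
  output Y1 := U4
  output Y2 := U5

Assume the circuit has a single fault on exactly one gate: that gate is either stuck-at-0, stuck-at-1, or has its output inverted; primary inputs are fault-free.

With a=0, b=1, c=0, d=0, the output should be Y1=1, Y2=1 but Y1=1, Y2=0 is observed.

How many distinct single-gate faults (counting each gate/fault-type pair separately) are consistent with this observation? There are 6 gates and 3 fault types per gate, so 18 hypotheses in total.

Fault-free: U0=0, U1=1, U2=0, U3=1, U4=1, U5=1 → Y1=1, Y2=1. Observed Y1=1, Y2=0.
  U0: none of the 3 fault types match ✗
  U1: none of the 3 fault types match ✗
  U2: none of the 3 fault types match ✗
  U3: none of the 3 fault types match ✗
  U4: none of the 3 fault types match ✗
  U5: stuck-at-0, inverted output ✓; others ✗
Consistent faults: {U5 stuck-at-0, U5 inverted output} — 2 in all.

2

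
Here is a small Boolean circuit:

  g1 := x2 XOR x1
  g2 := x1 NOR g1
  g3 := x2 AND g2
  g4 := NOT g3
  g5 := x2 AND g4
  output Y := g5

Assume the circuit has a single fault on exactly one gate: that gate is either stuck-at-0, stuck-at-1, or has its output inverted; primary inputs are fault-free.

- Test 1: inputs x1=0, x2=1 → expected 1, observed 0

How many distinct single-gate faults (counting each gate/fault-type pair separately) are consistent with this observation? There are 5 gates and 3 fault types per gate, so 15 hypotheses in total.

Fault-free: g1=1, g2=0, g3=0, g4=1, g5=1 → 1. Observed 0.
  g1: stuck-at-0, inverted output ✓; others ✗
  g2: stuck-at-1, inverted output ✓; others ✗
  g3: stuck-at-1, inverted output ✓; others ✗
  g4: stuck-at-0, inverted output ✓; others ✗
  g5: stuck-at-0, inverted output ✓; others ✗
Consistent faults: {g1 stuck-at-0, g1 inverted output, g2 stuck-at-1, g2 inverted output, g3 stuck-at-1, g3 inverted output, g4 stuck-at-0, g4 inverted output, g5 stuck-at-0, g5 inverted output} — 10 in all.

10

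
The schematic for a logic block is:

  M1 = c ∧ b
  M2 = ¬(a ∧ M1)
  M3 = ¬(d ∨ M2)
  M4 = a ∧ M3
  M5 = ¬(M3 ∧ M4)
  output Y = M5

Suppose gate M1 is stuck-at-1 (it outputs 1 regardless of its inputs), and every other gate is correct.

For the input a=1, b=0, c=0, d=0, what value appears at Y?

Propagate with M1 forced: M1=1 [stuck-at-1], M2=0, M3=1, M4=1, M5=0.
So Y = 0. (Without the fault it would be 1.)

0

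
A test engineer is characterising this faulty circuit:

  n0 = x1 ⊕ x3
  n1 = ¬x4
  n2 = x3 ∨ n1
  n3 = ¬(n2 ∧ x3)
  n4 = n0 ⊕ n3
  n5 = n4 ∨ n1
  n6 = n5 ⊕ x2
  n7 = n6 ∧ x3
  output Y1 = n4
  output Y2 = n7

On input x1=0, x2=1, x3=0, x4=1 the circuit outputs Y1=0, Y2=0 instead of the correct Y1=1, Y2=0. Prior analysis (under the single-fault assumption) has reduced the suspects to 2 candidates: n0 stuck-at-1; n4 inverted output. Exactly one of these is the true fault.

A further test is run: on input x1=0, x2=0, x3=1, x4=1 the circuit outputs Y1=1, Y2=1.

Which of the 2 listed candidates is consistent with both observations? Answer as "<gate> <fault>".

n0 stuck-at-1

Evaluate each candidate on input x1=0, x2=0, x3=1, x4=1:
  n0 stuck-at-1: n0=1 [stuck-at-1], n1=0, n2=1, n3=0, n4=1, n5=1, n6=1, n7=1 → Y1=1, Y2=1 — matches
  n4 inverted output: n0=1, n1=0, n2=1, n3=0, n4=0 [inverted output], n5=0, n6=0, n7=0 → Y1=0, Y2=0 — eliminated
Only n0 stuck-at-1 reproduces the observed Y1=1, Y2=1.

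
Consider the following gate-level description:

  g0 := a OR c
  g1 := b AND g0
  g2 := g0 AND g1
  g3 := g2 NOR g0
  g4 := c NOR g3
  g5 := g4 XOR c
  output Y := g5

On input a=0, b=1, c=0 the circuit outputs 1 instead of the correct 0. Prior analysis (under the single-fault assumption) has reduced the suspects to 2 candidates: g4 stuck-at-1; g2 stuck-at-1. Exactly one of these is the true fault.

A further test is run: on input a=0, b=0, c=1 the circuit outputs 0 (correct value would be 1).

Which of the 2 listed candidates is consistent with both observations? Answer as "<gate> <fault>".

Evaluate each candidate on input a=0, b=0, c=1:
  g4 stuck-at-1: g0=1, g1=0, g2=0, g3=0, g4=1 [stuck-at-1], g5=0 → 0 — matches
  g2 stuck-at-1: g0=1, g1=0, g2=1 [stuck-at-1], g3=0, g4=0, g5=1 → 1 — eliminated
Only g4 stuck-at-1 reproduces the observed 0.

g4 stuck-at-1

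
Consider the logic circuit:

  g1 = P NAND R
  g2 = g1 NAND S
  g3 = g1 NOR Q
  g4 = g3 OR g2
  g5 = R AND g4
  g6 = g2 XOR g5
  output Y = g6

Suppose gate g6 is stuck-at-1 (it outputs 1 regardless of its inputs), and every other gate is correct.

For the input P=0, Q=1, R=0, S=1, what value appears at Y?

Propagate with g6 forced: g1=1, g2=0, g3=0, g4=0, g5=0, g6=1 [stuck-at-1].
So Y = 1. (Without the fault it would be 0.)

1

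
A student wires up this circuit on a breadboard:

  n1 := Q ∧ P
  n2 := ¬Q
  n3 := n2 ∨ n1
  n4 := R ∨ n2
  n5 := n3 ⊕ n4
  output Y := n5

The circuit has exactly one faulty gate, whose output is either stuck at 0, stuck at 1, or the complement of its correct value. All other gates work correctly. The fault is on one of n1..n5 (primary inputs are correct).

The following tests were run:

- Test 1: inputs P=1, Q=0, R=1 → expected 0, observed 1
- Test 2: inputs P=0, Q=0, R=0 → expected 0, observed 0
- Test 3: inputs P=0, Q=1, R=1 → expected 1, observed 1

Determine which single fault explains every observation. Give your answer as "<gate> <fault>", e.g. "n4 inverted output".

n2 stuck-at-0

Fault-free values for test 1 (P=1, Q=0, R=1): n1=0, n2=1, n3=1, n4=1, n5=0, giving Y=0. Observed 1.
Test 1: faults giving observed 1 are {n2 stuck-at-0, n2 inverted output, n3 stuck-at-0, n3 inverted output, n4 stuck-at-0, n4 inverted output, n5 stuck-at-1, n5 inverted output}.
Test 2 (P=0, Q=0, R=0): fault-free n1=0, n2=1, n3=1, n4=1, n5=0 → 0; observed 0. Eliminates n3 stuck-at-0, n3 inverted output, n4 stuck-at-0, n4 inverted output, n5 stuck-at-1, n5 inverted output.
Test 3 (P=0, Q=1, R=1): fault-free n1=0, n2=0, n3=0, n4=1, n5=1 → 1; observed 1. Eliminates n2 inverted output.
Only n2 stuck-at-0 is consistent with every test.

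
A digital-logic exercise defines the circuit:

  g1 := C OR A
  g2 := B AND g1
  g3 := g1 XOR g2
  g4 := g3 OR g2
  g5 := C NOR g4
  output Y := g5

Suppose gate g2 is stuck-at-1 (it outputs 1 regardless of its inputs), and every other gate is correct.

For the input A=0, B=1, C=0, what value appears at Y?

Propagate with g2 forced: g1=0, g2=1 [stuck-at-1], g3=1, g4=1, g5=0.
So Y = 0. (Without the fault it would be 1.)

0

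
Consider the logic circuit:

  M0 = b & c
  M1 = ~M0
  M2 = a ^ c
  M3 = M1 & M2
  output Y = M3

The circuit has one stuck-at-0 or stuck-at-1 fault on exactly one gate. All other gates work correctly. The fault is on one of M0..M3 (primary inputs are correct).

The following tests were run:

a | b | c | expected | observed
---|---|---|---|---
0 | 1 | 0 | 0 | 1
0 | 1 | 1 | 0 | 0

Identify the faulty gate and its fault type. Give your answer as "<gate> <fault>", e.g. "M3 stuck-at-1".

M2 stuck-at-1

Fault-free values for test 1 (a=0, b=1, c=0): M0=0, M1=1, M2=0, M3=0, giving Y=0. Observed 1.
Test 1: faults giving observed 1 are {M2 stuck-at-1, M3 stuck-at-1}.
Test 2 (a=0, b=1, c=1): fault-free M0=1, M1=0, M2=1, M3=0 → 0; observed 0. Eliminates M3 stuck-at-1.
Only M2 stuck-at-1 is consistent with every test.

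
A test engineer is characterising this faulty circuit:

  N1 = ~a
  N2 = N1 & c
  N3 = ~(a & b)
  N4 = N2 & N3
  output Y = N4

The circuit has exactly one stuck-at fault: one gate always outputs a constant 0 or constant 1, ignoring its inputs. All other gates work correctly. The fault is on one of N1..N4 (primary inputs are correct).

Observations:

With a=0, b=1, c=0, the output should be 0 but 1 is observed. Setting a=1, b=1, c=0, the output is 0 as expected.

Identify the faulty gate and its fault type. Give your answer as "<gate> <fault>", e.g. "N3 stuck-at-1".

N2 stuck-at-1

Fault-free values for test 1 (a=0, b=1, c=0): N1=1, N2=0, N3=1, N4=0, giving Y=0. Observed 1.
Test 1: faults giving observed 1 are {N2 stuck-at-1, N4 stuck-at-1}.
Test 2 (a=1, b=1, c=0): fault-free N1=0, N2=0, N3=0, N4=0 → 0; observed 0. Eliminates N4 stuck-at-1.
Only N2 stuck-at-1 is consistent with every test.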